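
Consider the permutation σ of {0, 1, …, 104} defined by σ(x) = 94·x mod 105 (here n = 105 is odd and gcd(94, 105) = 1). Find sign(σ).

Trace 46: π^k(46) = [46, 19, 1, 94, 16, 34] for k=0..5.
The orbit structure of x ↦ 94x mod 105: 24 orbits of sizes [6, 6, 6, 6, 6, 6, 6, 6, 6, 6, 6, 6, 6, 6, 6, 2, 2, 2, 2, 2, 2, 1, 1, 1].
Σ(ℓ_i−1) = 105−24 = 81; sign = (−1)^81 = -1.
Check: (94/105) = -1 by Zolotarev.

-1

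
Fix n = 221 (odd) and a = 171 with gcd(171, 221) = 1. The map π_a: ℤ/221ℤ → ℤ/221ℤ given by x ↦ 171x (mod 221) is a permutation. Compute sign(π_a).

-1

Orbit of 103 under x↦171x: [103, 154, 35, 18, 205, 137, 1]… (length divides ord_221(171)).
π_171 has 34 disjoint cycles with lengths [12, 12, 12, 12, 12, 12, 12, 12, 12, 12, 12, 12, 12, 12, 12, 12, 12, 1, 1, 1, 1, 1, 1, 1, 1, 1, 1, 1, 1, 1, 1, 1, 1, 1] on {0,…,220}.
sign(π) = (−1)^{n − #cycles} = (−1)^{221−34} = (−1)^187 = -1.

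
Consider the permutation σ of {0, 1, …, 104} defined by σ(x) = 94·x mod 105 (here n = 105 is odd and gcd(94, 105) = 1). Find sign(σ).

Orbit of 94 under x↦94x: [94, 16, 34, 46, 19, 1]… (length divides ord_105(94)).
Cycle type of π: 6×15 + 2×6 + 1×3; total 24 cycles.
sign(π) = (−1)^{n − #cycles} = (−1)^{105−24} = (−1)^81 = -1.

-1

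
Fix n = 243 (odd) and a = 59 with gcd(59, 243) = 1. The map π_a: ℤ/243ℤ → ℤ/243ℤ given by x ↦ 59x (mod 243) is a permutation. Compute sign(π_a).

-1

Trace 23: π^k(23) = [23, 142, 116, 40, 173, 1, 59] for k=0..6.
Cycle lengths of π_59 on ℤ/243ℤ: [162, 54, 18, 6, 2, 1]; 6 cycles in total.
With 6 cycles on 243 points, sign = (−1)^{243−6} = -1.
The Jacobi symbol (59|243) = -1 (Zolotarev) agrees.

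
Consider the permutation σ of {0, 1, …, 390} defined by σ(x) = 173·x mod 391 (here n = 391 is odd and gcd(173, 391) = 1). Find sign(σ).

Trace 25: π^k(25) = [25, 24, 242, 29, 325, 312, 18] for k=0..6.
Cycle lengths of π_173 on ℤ/391ℤ: [176, 176, 16, 11, 11, 1]; 6 cycles in total.
6 cycles on 391: each ℓ→(−1)^(ℓ−1), product (−1)^385 = -1.
The Jacobi symbol (173|391) = -1 (Zolotarev) agrees.

-1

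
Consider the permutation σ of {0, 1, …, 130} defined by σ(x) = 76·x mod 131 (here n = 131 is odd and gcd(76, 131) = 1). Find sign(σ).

-1

Trace 72: π^k(72) = [72, 101, 78, 33, 19, 3, 97] for k=0..6.
π_76 has 2 disjoint cycles with lengths [130, 1] on {0,…,130}.
Σ(ℓ_i−1) = 131−2 = 129; sign = (−1)^129 = -1.
(76|131)_J = -1 (Zolotarev's lemma cross-check).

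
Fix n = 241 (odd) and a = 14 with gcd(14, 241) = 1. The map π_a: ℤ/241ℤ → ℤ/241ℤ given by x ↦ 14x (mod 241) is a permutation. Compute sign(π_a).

-1

Trace 203: π^k(203) = [203, 191, 23, 81, 170, 211, 62] for k=0..6.
π_14 has 2 disjoint cycles with lengths [240, 1] on {0,…,240}.
n − c = 241 − 2 = 239; sign = (−1)^239 = -1.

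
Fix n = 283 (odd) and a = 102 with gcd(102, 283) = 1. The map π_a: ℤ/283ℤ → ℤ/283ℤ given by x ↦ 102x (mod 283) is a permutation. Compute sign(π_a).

-1

Start at x=175: 175 → 21 → 161 → 8 → 250 → 30 → 230 → … (one orbit).
Decompose π into cycles: lengths [94, 94, 94, 1] (4 cycles, including the fixed point 0).
283 − 4 = 279 transpositions; sign(π) = (−1)^279 = -1.
The Jacobi symbol (102|283) = -1 (Zolotarev) agrees.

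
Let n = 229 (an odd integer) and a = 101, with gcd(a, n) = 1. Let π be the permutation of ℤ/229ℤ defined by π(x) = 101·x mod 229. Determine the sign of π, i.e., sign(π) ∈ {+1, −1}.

Orbit of 169 under x↦101x: [169, 123, 57, 32, 26, 107, 44]… (length divides ord_229(101)).
The orbit structure of x ↦ 101x mod 229: 4 orbits of sizes [76, 76, 76, 1].
229 − 4 = 225 transpositions; sign(π) = (−1)^225 = -1.
Zolotarev: (101|229) = -1, matching the cycle-count sign.

-1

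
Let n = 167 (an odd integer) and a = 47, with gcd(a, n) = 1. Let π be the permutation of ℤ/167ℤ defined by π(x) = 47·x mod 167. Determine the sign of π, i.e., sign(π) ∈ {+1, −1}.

Trace 42: π^k(42) = [42, 137, 93, 29, 27, 100, 24] for k=0..6.
Cycle type of π: 83×2 + 1; total 3 cycles.
167 − 3 = 164 transpositions; sign(π) = (−1)^164 = +1.
(47|167)_J = +1 (Zolotarev's lemma cross-check).

+1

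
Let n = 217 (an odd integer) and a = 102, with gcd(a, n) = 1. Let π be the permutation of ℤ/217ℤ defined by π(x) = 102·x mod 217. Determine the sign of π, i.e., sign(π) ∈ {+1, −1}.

Start at x=165: 165 → 121 → 190 → 67 → 107 → 64 → 18 → … (one orbit).
Cycle lengths of π_102 on ℤ/217ℤ: [15, 15, 15, 15, 15, 15, 15, 15, 15, 15, 15, 15, 15, 15, 3, 3, 1]; 17 cycles in total.
n − c = 217 − 17 = 200; sign = (−1)^200 = +1.
(102|217)_J = +1 (Zolotarev's lemma cross-check).

+1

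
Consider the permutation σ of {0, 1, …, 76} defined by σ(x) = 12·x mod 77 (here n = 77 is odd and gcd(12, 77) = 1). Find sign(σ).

-1

Start at x=23: 23 → 45 → 1 → 12 → 67 → 34 → 23 (one orbit).
22 cycles of lengths [6, 6, 6, 6, 6, 6, 6, 6, 6, 6, 6, 1, 1, 1, 1, 1, 1, 1, 1, 1, 1, 1].
n − c = 77 − 22 = 55; sign = (−1)^55 = -1.
Zolotarev: (12|77) = -1, matching the cycle-count sign.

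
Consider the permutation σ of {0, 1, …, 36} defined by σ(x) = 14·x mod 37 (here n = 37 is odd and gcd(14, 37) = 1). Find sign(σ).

-1

Start at x=1: 1 → 14 → 11 → 6 → 10 → 29 → 36 → … (one orbit).
Cycle type of π: 12×3 + 1; total 4 cycles.
4 cycles on 37: each ℓ→(−1)^(ℓ−1), product (−1)^33 = -1.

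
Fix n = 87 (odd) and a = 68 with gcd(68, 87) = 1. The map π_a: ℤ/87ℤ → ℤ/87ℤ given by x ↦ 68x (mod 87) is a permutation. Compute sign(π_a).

Orbit of 50 under x↦68x: [50, 7, 41, 4, 11, 52, 56]… (length divides ord_87(68)).
Cycle type of π: 28×3 + 2 + 1; total 5 cycles.
sign(π) = (−1)^{n − #cycles} = (−1)^{87−5} = (−1)^82 = +1.

+1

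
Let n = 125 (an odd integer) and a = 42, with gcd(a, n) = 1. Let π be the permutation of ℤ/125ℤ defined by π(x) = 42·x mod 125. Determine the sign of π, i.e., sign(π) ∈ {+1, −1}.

Trace 47: π^k(47) = [47, 99, 33, 11, 87, 29, 93] for k=0..6.
Cycle type of π: 100 + 20 + 4 + 1; total 4 cycles.
Σ(ℓ_i−1) = 125−4 = 121; sign = (−1)^121 = -1.
Zolotarev: (42|125) = -1, matching the cycle-count sign.

-1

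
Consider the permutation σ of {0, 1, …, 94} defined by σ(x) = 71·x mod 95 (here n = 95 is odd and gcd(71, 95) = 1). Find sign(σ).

-1

Start at x=56: 56 → 81 → 51 → 11 → 21 → 66 → 31 → … (one orbit).
π_71 has 10 disjoint cycles with lengths [18, 18, 18, 18, 18, 1, 1, 1, 1, 1] on {0,…,94}.
10 cycles on 95: each ℓ→(−1)^(ℓ−1), product (−1)^85 = -1.
Via Zolotarev, sign(π_{71}) = (71|95) = -1.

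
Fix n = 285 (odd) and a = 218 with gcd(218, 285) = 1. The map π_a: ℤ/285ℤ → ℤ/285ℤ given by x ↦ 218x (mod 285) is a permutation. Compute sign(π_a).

Orbit of 226 under x↦218x: [226, 248, 199, 62, 121, 158, 244]… (length divides ord_285(218)).
Cycle type of π: 36×6 + 18×2 + 9×2 + 4×3 + 2 + 1; total 15 cycles.
n − c = 285 − 15 = 270; sign = (−1)^270 = +1.
The Jacobi symbol (218|285) = +1 (Zolotarev) agrees.

+1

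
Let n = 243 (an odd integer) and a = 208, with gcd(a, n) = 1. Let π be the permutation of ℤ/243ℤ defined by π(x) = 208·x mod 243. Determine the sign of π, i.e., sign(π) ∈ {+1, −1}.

+1

Orbit of 172 under x↦208x: [172, 55, 19, 64, 190, 154, 199]… (length divides ord_243(208)).
Cycle lengths of π_208 on ℤ/243ℤ: [27, 27, 27, 27, 27, 27, 9, 9, 9, 9, 9, 9, 3, 3, 3, 3, 3, 3, 1, 1, 1, 1, 1, 1, 1, 1, 1]; 27 cycles in total.
27 cycles on 243: each ℓ→(−1)^(ℓ−1), product (−1)^216 = +1.
Check: (208/243) = +1 by Zolotarev.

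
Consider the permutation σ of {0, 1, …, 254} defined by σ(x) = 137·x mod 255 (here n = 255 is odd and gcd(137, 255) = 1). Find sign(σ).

+1

Trace 154: π^k(154) = [154, 188, 1, 137] for k=0..3.
Decompose π into cycles: lengths [4, 4, 4, 4, 4, 4, 4, 4, 4, 4, 4, 4, 4, 4, 4, 4, 4, 4, 4, 4, 4, 4, 4, 4, 4, 4, 4, 4, 4, 4, 4, 4, 4, 4, 4, 4, 4, 4, 4, 4, 4, 4, 4, 4, 4, 4, 4, 4, 4, 4, 4, 2, 2, 2, 2, 2, 2, 2, 2, 2, 2, 2, 2, 2, 2, 2, 2, 2, 1, 1, 1, 1, 1, 1, 1, 1, 1, 1, 1, 1, 1, 1, 1, 1, 1] (85 cycles, including the fixed point 0).
sign(π) = (−1)^{n − #cycles} = (−1)^{255−85} = (−1)^170 = +1.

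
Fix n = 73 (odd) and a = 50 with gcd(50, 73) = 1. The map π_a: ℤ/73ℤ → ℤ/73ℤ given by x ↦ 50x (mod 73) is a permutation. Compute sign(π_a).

Trace 49: π^k(49) = [49, 41, 6, 8, 35, 71, 46] for k=0..6.
Decompose π into cycles: lengths [36, 36, 1] (3 cycles, including the fixed point 0).
sign(π) = (−1)^{n − #cycles} = (−1)^{73−3} = (−1)^70 = +1.
Via Zolotarev, sign(π_{50}) = (50|73) = +1.

+1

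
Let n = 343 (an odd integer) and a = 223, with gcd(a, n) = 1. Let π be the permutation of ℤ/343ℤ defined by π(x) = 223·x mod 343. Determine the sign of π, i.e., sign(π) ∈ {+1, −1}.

-1

Orbit of 195 under x↦223x: [195, 267, 202, 113, 160, 8, 69]… (length divides ord_343(223)).
π_223 has 10 disjoint cycles with lengths [98, 98, 98, 14, 14, 14, 2, 2, 2, 1] on {0,…,342}.
n − c = 343 − 10 = 333; sign = (−1)^333 = -1.
Via Zolotarev, sign(π_{223}) = (223|343) = -1.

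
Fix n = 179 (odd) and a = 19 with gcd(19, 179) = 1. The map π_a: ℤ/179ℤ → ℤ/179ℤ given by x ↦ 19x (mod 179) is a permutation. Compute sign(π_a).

Trace 151: π^k(151) = [151, 5, 95, 15, 106, 45, 139] for k=0..6.
Cycle lengths of π_19 on ℤ/179ℤ: [89, 89, 1]; 3 cycles in total.
n − c = 179 − 3 = 176; sign = (−1)^176 = +1.
The Jacobi symbol (19|179) = +1 (Zolotarev) agrees.

+1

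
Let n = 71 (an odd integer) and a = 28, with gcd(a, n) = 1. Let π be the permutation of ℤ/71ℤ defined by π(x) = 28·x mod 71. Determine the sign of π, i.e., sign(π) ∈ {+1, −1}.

-1

Trace 47: π^k(47) = [47, 38, 70, 43, 68, 58, 62] for k=0..6.
π_28 has 2 disjoint cycles with lengths [70, 1] on {0,…,70}.
Σ(ℓ_i−1) = 71−2 = 69; sign = (−1)^69 = -1.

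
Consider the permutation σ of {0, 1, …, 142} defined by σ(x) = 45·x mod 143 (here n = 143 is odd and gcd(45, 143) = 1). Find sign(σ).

-1

Start at x=1: 1 → 45 → 23 → 34 → 100 → 67 → 12 → … (one orbit).
Decompose π into cycles: lengths [12, 12, 12, 12, 12, 12, 12, 12, 12, 12, 12, 1, 1, 1, 1, 1, 1, 1, 1, 1, 1, 1] (22 cycles, including the fixed point 0).
sign(π) = (−1)^{n − #cycles} = (−1)^{143−22} = (−1)^121 = -1.
The Jacobi symbol (45|143) = -1 (Zolotarev) agrees.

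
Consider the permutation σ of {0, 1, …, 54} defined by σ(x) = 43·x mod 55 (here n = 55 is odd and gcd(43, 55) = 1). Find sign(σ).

Start at x=1: 1 → 43 → 34 → 32 → 1 (one orbit).
Cycle lengths of π_43 on ℤ/55ℤ: [4, 4, 4, 4, 4, 4, 4, 4, 4, 4, 4, 2, 2, 2, 2, 2, 1]; 17 cycles in total.
17 cycles on 55: each ℓ→(−1)^(ℓ−1), product (−1)^38 = +1.
Check: (43/55) = +1 by Zolotarev.

+1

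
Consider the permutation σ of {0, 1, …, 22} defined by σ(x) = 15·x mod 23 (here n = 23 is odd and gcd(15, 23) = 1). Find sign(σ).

-1

Orbit of 2 under x↦15x: [2, 7, 13, 11, 4, 14, 3]… (length divides ord_23(15)).
The orbit structure of x ↦ 15x mod 23: 2 orbits of sizes [22, 1].
With 2 cycles on 23 points, sign = (−1)^{23−2} = -1.
Via Zolotarev, sign(π_{15}) = (15|23) = -1.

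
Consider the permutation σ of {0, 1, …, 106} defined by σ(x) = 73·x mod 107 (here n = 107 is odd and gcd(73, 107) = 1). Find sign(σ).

Trace 43: π^k(43) = [43, 36, 60, 100, 24, 40, 31] for k=0..6.
2 cycles of lengths [106, 1].
n − c = 107 − 2 = 105; sign = (−1)^105 = -1.
The Jacobi symbol (73|107) = -1 (Zolotarev) agrees.

-1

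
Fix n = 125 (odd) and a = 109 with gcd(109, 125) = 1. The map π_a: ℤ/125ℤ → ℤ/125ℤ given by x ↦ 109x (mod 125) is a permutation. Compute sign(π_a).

+1

Start at x=21: 21 → 39 → 1 → 109 → 6 → 29 → 36 → … (one orbit).
7 cycles of lengths [50, 50, 10, 10, 2, 2, 1].
sign(π) = (−1)^{n − #cycles} = (−1)^{125−7} = (−1)^118 = +1.
Zolotarev: (109|125) = +1, matching the cycle-count sign.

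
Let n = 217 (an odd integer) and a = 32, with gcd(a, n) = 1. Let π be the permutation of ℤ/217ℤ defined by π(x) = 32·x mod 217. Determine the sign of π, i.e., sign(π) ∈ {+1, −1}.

+1

Orbit of 1 under x↦32x: [1, 32, 156]… (length divides ord_217(32)).
Decompose π into cycles: lengths [3, 3, 3, 3, 3, 3, 3, 3, 3, 3, 3, 3, 3, 3, 3, 3, 3, 3, 3, 3, 3, 3, 3, 3, 3, 3, 3, 3, 3, 3, 3, 3, 3, 3, 3, 3, 3, 3, 3, 3, 3, 3, 3, 3, 3, 3, 3, 3, 3, 3, 3, 3, 3, 3, 3, 3, 3, 3, 3, 3, 3, 3, 1, 1, 1, 1, 1, 1, 1, 1, 1, 1, 1, 1, 1, 1, 1, 1, 1, 1, 1, 1, 1, 1, 1, 1, 1, 1, 1, 1, 1, 1, 1] (93 cycles, including the fixed point 0).
With 93 cycles on 217 points, sign = (−1)^{217−93} = +1.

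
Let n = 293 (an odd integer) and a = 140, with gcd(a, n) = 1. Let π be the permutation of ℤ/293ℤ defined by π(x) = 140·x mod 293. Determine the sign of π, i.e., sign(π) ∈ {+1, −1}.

Trace 244: π^k(244) = [244, 172, 54, 235, 84, 40, 33] for k=0..6.
The orbit structure of x ↦ 140x mod 293: 5 orbits of sizes [73, 73, 73, 73, 1].
n − c = 293 − 5 = 288; sign = (−1)^288 = +1.
Zolotarev: (140|293) = +1, matching the cycle-count sign.

+1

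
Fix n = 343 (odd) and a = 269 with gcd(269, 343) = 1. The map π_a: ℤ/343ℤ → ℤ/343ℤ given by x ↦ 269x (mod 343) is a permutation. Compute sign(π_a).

Start at x=17: 17 → 114 → 139 → 4 → 47 → 295 → 122 → … (one orbit).
Decompose π into cycles: lengths [294, 42, 6, 1] (4 cycles, including the fixed point 0).
Σ(ℓ_i−1) = 343−4 = 339; sign = (−1)^339 = -1.
Zolotarev: (269|343) = -1, matching the cycle-count sign.

-1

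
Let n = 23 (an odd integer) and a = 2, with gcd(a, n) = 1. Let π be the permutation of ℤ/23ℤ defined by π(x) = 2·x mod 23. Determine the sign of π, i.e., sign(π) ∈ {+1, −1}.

Start at x=3: 3 → 6 → 12 → 1 → 2 → 4 → 8 → … (one orbit).
Decompose π into cycles: lengths [11, 11, 1] (3 cycles, including the fixed point 0).
sign(π) = (−1)^{n − #cycles} = (−1)^{23−3} = (−1)^20 = +1.

+1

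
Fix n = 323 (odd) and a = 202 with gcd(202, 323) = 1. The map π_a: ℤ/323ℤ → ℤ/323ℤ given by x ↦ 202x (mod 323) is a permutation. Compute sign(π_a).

-1

Orbit of 254 under x↦202x: [254, 274, 115, 297, 239, 151, 140]… (length divides ord_323(202)).
18 cycles of lengths [24, 24, 24, 24, 24, 24, 24, 24, 24, 24, 24, 24, 8, 8, 6, 6, 6, 1].
Σ(ℓ_i−1) = 323−18 = 305; sign = (−1)^305 = -1.
Via Zolotarev, sign(π_{202}) = (202|323) = -1.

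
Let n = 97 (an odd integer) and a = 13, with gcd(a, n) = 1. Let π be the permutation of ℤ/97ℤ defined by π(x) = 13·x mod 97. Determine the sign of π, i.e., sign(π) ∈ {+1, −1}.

-1

Orbit of 95 under x↦13x: [95, 71, 50, 68, 11, 46, 16]… (length divides ord_97(13)).
Cycle type of π: 96 + 1; total 2 cycles.
97 − 2 = 95 transpositions; sign(π) = (−1)^95 = -1.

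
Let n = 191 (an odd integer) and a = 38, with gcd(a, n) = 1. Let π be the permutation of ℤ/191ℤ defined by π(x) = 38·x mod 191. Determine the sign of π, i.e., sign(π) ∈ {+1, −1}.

Trace 66: π^k(66) = [66, 25, 186, 1, 38, 107, 55] for k=0..6.
Decompose π into cycles: lengths [38, 38, 38, 38, 38, 1] (6 cycles, including the fixed point 0).
Σ(ℓ_i−1) = 191−6 = 185; sign = (−1)^185 = -1.

-1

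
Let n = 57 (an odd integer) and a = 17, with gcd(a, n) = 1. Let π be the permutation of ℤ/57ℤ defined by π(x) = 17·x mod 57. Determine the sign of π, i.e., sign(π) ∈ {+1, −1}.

-1

Trace 55: π^k(55) = [55, 23, 49, 35, 25, 26, 43] for k=0..6.
Decompose π into cycles: lengths [18, 18, 9, 9, 2, 1] (6 cycles, including the fixed point 0).
Σ(ℓ_i−1) = 57−6 = 51; sign = (−1)^51 = -1.
Zolotarev: (17|57) = -1, matching the cycle-count sign.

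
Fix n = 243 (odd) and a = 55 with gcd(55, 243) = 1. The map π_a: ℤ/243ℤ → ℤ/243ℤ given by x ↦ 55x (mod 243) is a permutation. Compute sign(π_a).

Trace 1: π^k(1) = [1, 55, 109, 163, 217, 28, 82] for k=0..6.
The orbit structure of x ↦ 55x mod 243: 63 orbits of sizes [9, 9, 9, 9, 9, 9, 9, 9, 9, 9, 9, 9, 9, 9, 9, 9, 9, 9, 3, 3, 3, 3, 3, 3, 3, 3, 3, 3, 3, 3, 3, 3, 3, 3, 3, 3, 1, 1, 1, 1, 1, 1, 1, 1, 1, 1, 1, 1, 1, 1, 1, 1, 1, 1, 1, 1, 1, 1, 1, 1, 1, 1, 1].
63 cycles on 243: each ℓ→(−1)^(ℓ−1), product (−1)^180 = +1.

+1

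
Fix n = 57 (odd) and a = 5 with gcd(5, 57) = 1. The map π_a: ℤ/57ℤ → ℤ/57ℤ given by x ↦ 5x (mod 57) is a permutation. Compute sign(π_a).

Trace 23: π^k(23) = [23, 1, 5, 25, 11, 55, 47] for k=0..6.
The orbit structure of x ↦ 5x mod 57: 6 orbits of sizes [18, 18, 9, 9, 2, 1].
sign(π) = (−1)^{n − #cycles} = (−1)^{57−6} = (−1)^51 = -1.
Check: (5/57) = -1 by Zolotarev.

-1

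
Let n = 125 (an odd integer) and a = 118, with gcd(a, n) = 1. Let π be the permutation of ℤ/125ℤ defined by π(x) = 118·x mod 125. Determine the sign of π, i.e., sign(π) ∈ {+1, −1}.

-1

Start at x=93: 93 → 99 → 57 → 101 → 43 → 74 → 107 → … (one orbit).
Cycle type of π: 20×5 + 4×6 + 1; total 12 cycles.
sign(π) = (−1)^{n − #cycles} = (−1)^{125−12} = (−1)^113 = -1.
The Jacobi symbol (118|125) = -1 (Zolotarev) agrees.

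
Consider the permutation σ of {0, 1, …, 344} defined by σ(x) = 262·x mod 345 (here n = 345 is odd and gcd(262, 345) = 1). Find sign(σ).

Orbit of 211 under x↦262x: [211, 82, 94, 133, 1, 262, 334]… (length divides ord_345(262)).
18 cycles of lengths [44, 44, 44, 44, 44, 44, 11, 11, 11, 11, 11, 11, 4, 4, 4, 1, 1, 1].
18 cycles on 345: each ℓ→(−1)^(ℓ−1), product (−1)^327 = -1.

-1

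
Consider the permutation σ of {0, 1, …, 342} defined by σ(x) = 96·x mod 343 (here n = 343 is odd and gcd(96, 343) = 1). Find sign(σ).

Start at x=60: 60 → 272 → 44 → 108 → 78 → 285 → 263 → … (one orbit).
4 cycles of lengths [294, 42, 6, 1].
Σ(ℓ_i−1) = 343−4 = 339; sign = (−1)^339 = -1.

-1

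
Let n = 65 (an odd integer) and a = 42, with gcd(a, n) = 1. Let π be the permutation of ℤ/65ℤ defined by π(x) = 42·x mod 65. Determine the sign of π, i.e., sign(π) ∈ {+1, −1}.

-1

Orbit of 1 under x↦42x: [1, 42, 9, 53, 16, 22, 14]… (length divides ord_65(42)).
π_42 has 10 disjoint cycles with lengths [12, 12, 12, 12, 4, 3, 3, 3, 3, 1] on {0,…,64}.
10 cycles on 65: each ℓ→(−1)^(ℓ−1), product (−1)^55 = -1.
(42|65)_J = -1 (Zolotarev's lemma cross-check).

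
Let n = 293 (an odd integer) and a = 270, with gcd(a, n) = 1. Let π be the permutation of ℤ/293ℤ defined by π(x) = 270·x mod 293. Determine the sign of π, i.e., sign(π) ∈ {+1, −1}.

Trace 129: π^k(129) = [129, 256, 265, 58, 131, 210, 151] for k=0..6.
Decompose π into cycles: lengths [292, 1] (2 cycles, including the fixed point 0).
sign(π) = (−1)^{n − #cycles} = (−1)^{293−2} = (−1)^291 = -1.
Via Zolotarev, sign(π_{270}) = (270|293) = -1.

-1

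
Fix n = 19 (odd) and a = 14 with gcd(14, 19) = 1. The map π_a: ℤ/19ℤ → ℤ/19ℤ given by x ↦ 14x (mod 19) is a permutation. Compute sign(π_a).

-1

Start at x=11: 11 → 2 → 9 → 12 → 16 → 15 → 1 → … (one orbit).
The orbit structure of x ↦ 14x mod 19: 2 orbits of sizes [18, 1].
sign(π) = (−1)^{n − #cycles} = (−1)^{19−2} = (−1)^17 = -1.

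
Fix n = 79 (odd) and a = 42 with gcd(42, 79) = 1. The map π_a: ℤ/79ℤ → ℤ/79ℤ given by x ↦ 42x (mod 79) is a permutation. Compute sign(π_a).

Start at x=32: 32 → 1 → 42 → 26 → 65 → 44 → 31 → … (one orbit).
3 cycles of lengths [39, 39, 1].
79 − 3 = 76 transpositions; sign(π) = (−1)^76 = +1.
Check: (42/79) = +1 by Zolotarev.

+1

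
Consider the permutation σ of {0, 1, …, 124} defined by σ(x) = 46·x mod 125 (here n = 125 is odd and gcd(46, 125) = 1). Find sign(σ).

Trace 21: π^k(21) = [21, 91, 61, 56, 76, 121, 66] for k=0..6.
The orbit structure of x ↦ 46x mod 125: 13 orbits of sizes [25, 25, 25, 25, 5, 5, 5, 5, 1, 1, 1, 1, 1].
125 − 13 = 112 transpositions; sign(π) = (−1)^112 = +1.
Zolotarev: (46|125) = +1, matching the cycle-count sign.

+1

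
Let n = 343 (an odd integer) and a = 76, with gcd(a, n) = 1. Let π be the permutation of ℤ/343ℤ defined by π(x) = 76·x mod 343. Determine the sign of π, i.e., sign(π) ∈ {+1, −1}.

-1

Trace 265: π^k(265) = [265, 246, 174, 190, 34, 183, 188] for k=0..6.
Cycle type of π: 98×3 + 14×3 + 2×3 + 1; total 10 cycles.
With 10 cycles on 343 points, sign = (−1)^{343−10} = -1.
Zolotarev: (76|343) = -1, matching the cycle-count sign.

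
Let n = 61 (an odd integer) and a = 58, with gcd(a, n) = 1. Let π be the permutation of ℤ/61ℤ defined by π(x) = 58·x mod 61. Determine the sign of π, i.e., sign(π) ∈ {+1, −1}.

+1

Trace 9: π^k(9) = [9, 34, 20, 1, 58] for k=0..4.
13 cycles of lengths [5, 5, 5, 5, 5, 5, 5, 5, 5, 5, 5, 5, 1].
Σ(ℓ_i−1) = 61−13 = 48; sign = (−1)^48 = +1.
(58|61)_J = +1 (Zolotarev's lemma cross-check).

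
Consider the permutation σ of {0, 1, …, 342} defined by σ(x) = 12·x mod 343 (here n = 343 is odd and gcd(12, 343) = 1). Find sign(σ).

Trace 86: π^k(86) = [86, 3, 36, 89, 39, 125, 128] for k=0..6.
π_12 has 4 disjoint cycles with lengths [294, 42, 6, 1] on {0,…,342}.
343 − 4 = 339 transpositions; sign(π) = (−1)^339 = -1.
The Jacobi symbol (12|343) = -1 (Zolotarev) agrees.

-1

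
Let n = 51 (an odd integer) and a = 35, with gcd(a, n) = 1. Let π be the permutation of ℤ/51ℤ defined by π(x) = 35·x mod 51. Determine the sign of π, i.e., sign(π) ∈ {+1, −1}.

-1

Trace 35: π^k(35) = [35, 1] for k=0..1.
π_35 has 34 disjoint cycles with lengths [2, 2, 2, 2, 2, 2, 2, 2, 2, 2, 2, 2, 2, 2, 2, 2, 2, 1, 1, 1, 1, 1, 1, 1, 1, 1, 1, 1, 1, 1, 1, 1, 1, 1] on {0,…,50}.
sign(π) = (−1)^{n − #cycles} = (−1)^{51−34} = (−1)^17 = -1.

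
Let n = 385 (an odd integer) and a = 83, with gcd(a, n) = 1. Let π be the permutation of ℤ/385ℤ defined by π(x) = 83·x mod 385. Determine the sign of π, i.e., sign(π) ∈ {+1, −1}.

Orbit of 141 under x↦83x: [141, 153, 379, 272, 246, 13, 309]… (length divides ord_385(83)).
Decompose π into cycles: lengths [20, 20, 20, 20, 20, 20, 20, 20, 20, 20, 20, 20, 20, 20, 10, 10, 10, 10, 10, 10, 10, 4, 4, 4, 4, 4, 4, 4, 2, 2, 2, 1] (32 cycles, including the fixed point 0).
With 32 cycles on 385 points, sign = (−1)^{385−32} = -1.
(83|385)_J = -1 (Zolotarev's lemma cross-check).

-1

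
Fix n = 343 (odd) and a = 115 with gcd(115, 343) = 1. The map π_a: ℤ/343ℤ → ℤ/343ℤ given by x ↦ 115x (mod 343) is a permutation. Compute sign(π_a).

Trace 330: π^k(330) = [330, 220, 261, 174, 116, 306, 204] for k=0..6.
4 cycles of lengths [294, 42, 6, 1].
n − c = 343 − 4 = 339; sign = (−1)^339 = -1.
Check: (115/343) = -1 by Zolotarev.

-1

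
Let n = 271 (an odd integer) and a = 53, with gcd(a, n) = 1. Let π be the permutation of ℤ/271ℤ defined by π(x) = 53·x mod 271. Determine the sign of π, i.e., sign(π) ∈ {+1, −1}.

+1

Start at x=154: 154 → 32 → 70 → 187 → 155 → 85 → 169 → … (one orbit).
π_53 has 3 disjoint cycles with lengths [135, 135, 1] on {0,…,270}.
n − c = 271 − 3 = 268; sign = (−1)^268 = +1.
Via Zolotarev, sign(π_{53}) = (53|271) = +1.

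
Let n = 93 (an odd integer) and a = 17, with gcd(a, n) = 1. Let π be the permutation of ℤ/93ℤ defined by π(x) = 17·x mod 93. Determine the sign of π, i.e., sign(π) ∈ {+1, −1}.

Start at x=10: 10 → 77 → 7 → 26 → 70 → 74 → 49 → … (one orbit).
Cycle type of π: 30×3 + 2 + 1; total 5 cycles.
sign(π) = (−1)^{n − #cycles} = (−1)^{93−5} = (−1)^88 = +1.
(17|93)_J = +1 (Zolotarev's lemma cross-check).

+1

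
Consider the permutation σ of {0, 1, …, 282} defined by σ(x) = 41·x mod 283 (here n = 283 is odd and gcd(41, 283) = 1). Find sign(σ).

Start at x=269: 269 → 275 → 238 → 136 → 199 → 235 → 13 → … (one orbit).
Decompose π into cycles: lengths [141, 141, 1] (3 cycles, including the fixed point 0).
Σ(ℓ_i−1) = 283−3 = 280; sign = (−1)^280 = +1.
The Jacobi symbol (41|283) = +1 (Zolotarev) agrees.

+1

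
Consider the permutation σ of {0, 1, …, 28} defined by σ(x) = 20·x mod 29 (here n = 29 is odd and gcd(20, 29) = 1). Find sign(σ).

Trace 25: π^k(25) = [25, 7, 24, 16, 1, 20, 23] for k=0..6.
5 cycles of lengths [7, 7, 7, 7, 1].
Σ(ℓ_i−1) = 29−5 = 24; sign = (−1)^24 = +1.

+1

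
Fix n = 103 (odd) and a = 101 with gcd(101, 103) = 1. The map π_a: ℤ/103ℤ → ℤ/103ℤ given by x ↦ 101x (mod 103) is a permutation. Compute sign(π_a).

-1

Trace 83: π^k(83) = [83, 40, 23, 57, 92, 22, 59] for k=0..6.
Cycle lengths of π_101 on ℤ/103ℤ: [102, 1]; 2 cycles in total.
Σ(ℓ_i−1) = 103−2 = 101; sign = (−1)^101 = -1.
The Jacobi symbol (101|103) = -1 (Zolotarev) agrees.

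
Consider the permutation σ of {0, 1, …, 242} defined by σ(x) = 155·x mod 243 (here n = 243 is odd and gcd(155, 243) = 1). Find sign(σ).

-1

Trace 49: π^k(49) = [49, 62, 133, 203, 118, 65, 112] for k=0..6.
The orbit structure of x ↦ 155x mod 243: 6 orbits of sizes [162, 54, 18, 6, 2, 1].
With 6 cycles on 243 points, sign = (−1)^{243−6} = -1.
Zolotarev: (155|243) = -1, matching the cycle-count sign.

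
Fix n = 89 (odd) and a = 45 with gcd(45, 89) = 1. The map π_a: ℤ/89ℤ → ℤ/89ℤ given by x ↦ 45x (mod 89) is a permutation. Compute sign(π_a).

+1

Trace 64: π^k(64) = [64, 32, 16, 8, 4, 2, 1] for k=0..6.
Cycle lengths of π_45 on ℤ/89ℤ: [11, 11, 11, 11, 11, 11, 11, 11, 1]; 9 cycles in total.
89 − 9 = 80 transpositions; sign(π) = (−1)^80 = +1.
(45|89)_J = +1 (Zolotarev's lemma cross-check).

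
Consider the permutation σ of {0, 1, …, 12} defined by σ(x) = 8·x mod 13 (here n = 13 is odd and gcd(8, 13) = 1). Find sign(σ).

Start at x=8: 8 → 12 → 5 → 1 → 8 (one orbit).
Cycle lengths of π_8 on ℤ/13ℤ: [4, 4, 4, 1]; 4 cycles in total.
sign(π) = (−1)^{n − #cycles} = (−1)^{13−4} = (−1)^9 = -1.

-1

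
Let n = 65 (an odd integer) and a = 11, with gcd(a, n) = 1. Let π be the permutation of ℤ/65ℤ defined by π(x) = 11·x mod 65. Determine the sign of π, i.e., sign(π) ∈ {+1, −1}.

-1

Start at x=56: 56 → 31 → 16 → 46 → 51 → 41 → 61 → … (one orbit).
π_11 has 10 disjoint cycles with lengths [12, 12, 12, 12, 12, 1, 1, 1, 1, 1] on {0,…,64}.
With 10 cycles on 65 points, sign = (−1)^{65−10} = -1.
(11|65)_J = -1 (Zolotarev's lemma cross-check).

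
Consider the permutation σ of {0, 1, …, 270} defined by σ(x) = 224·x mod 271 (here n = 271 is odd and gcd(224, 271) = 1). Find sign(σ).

+1

Orbit of 247 under x↦224x: [247, 44, 100, 178, 35, 252, 80]… (length divides ord_271(224)).
Cycle type of π: 45×6 + 1; total 7 cycles.
271 − 7 = 264 transpositions; sign(π) = (−1)^264 = +1.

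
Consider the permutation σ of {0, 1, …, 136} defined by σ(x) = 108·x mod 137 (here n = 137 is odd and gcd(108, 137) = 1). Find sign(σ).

-1

Orbit of 58 under x↦108x: [58, 99, 6, 100, 114, 119, 111]… (length divides ord_137(108)).
The orbit structure of x ↦ 108x mod 137: 2 orbits of sizes [136, 1].
2 cycles on 137: each ℓ→(−1)^(ℓ−1), product (−1)^135 = -1.
Via Zolotarev, sign(π_{108}) = (108|137) = -1.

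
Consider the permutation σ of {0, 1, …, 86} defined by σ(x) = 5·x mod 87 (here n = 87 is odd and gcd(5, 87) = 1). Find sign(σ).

-1

Trace 25: π^k(25) = [25, 38, 16, 80, 52, 86, 82] for k=0..6.
Decompose π into cycles: lengths [14, 14, 14, 14, 14, 14, 2, 1] (8 cycles, including the fixed point 0).
Σ(ℓ_i−1) = 87−8 = 79; sign = (−1)^79 = -1.
Zolotarev: (5|87) = -1, matching the cycle-count sign.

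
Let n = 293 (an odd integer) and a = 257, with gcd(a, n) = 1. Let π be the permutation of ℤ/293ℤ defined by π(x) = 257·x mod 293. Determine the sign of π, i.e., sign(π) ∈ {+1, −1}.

Start at x=61: 61 → 148 → 239 → 186 → 43 → 210 → 58 → … (one orbit).
π_257 has 3 disjoint cycles with lengths [146, 146, 1] on {0,…,292}.
Σ(ℓ_i−1) = 293−3 = 290; sign = (−1)^290 = +1.

+1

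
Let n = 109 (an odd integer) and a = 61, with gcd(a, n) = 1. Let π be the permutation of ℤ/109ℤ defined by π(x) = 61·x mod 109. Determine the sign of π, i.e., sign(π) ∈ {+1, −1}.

+1

Trace 38: π^k(38) = [38, 29, 25, 108, 48, 94, 66] for k=0..6.
The orbit structure of x ↦ 61x mod 109: 3 orbits of sizes [54, 54, 1].
With 3 cycles on 109 points, sign = (−1)^{109−3} = +1.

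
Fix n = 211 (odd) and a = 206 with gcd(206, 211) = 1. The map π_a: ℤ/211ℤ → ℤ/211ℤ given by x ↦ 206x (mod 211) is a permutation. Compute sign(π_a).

Trace 25: π^k(25) = [25, 86, 203, 40, 11, 156, 64] for k=0..6.
The orbit structure of x ↦ 206x mod 211: 4 orbits of sizes [70, 70, 70, 1].
4 cycles on 211: each ℓ→(−1)^(ℓ−1), product (−1)^207 = -1.

-1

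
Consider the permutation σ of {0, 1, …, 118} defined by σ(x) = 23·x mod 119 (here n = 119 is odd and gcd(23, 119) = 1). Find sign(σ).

Orbit of 64 under x↦23x: [64, 44, 60, 71, 86, 74, 36]… (length divides ord_119(23)).
π_23 has 6 disjoint cycles with lengths [48, 48, 16, 3, 3, 1] on {0,…,118}.
n − c = 119 − 6 = 113; sign = (−1)^113 = -1.
Check: (23/119) = -1 by Zolotarev.

-1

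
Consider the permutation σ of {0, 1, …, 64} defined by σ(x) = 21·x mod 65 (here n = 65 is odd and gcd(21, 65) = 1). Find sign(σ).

-1

Trace 51: π^k(51) = [51, 31, 1, 21] for k=0..3.
Cycle type of π: 4×15 + 1×5; total 20 cycles.
n − c = 65 − 20 = 45; sign = (−1)^45 = -1.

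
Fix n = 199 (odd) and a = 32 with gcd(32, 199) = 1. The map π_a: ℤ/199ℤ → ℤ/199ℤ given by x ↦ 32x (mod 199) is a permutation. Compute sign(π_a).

+1

Trace 50: π^k(50) = [50, 8, 57, 33, 61, 161, 177] for k=0..6.
π_32 has 3 disjoint cycles with lengths [99, 99, 1] on {0,…,198}.
n − c = 199 − 3 = 196; sign = (−1)^196 = +1.
The Jacobi symbol (32|199) = +1 (Zolotarev) agrees.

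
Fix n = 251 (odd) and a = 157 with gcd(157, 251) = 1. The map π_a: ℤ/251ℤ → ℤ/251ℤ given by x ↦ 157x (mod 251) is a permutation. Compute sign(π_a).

Orbit of 16 under x↦157x: [16, 2, 63, 102, 201, 182, 211]… (length divides ord_251(157)).
Decompose π into cycles: lengths [50, 50, 50, 50, 50, 1] (6 cycles, including the fixed point 0).
n − c = 251 − 6 = 245; sign = (−1)^245 = -1.
Zolotarev: (157|251) = -1, matching the cycle-count sign.

-1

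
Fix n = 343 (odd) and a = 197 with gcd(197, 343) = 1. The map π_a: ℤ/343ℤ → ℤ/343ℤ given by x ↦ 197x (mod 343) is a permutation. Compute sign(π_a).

+1

Orbit of 197 under x↦197x: [197, 50, 246, 99, 295, 148, 1]… (length divides ord_343(197)).
Cycle lengths of π_197 on ℤ/343ℤ: [7, 7, 7, 7, 7, 7, 7, 7, 7, 7, 7, 7, 7, 7, 7, 7, 7, 7, 7, 7, 7, 7, 7, 7, 7, 7, 7, 7, 7, 7, 7, 7, 7, 7, 7, 7, 7, 7, 7, 7, 7, 7, 1, 1, 1, 1, 1, 1, 1, 1, 1, 1, 1, 1, 1, 1, 1, 1, 1, 1, 1, 1, 1, 1, 1, 1, 1, 1, 1, 1, 1, 1, 1, 1, 1, 1, 1, 1, 1, 1, 1, 1, 1, 1, 1, 1, 1, 1, 1, 1, 1]; 91 cycles in total.
n − c = 343 − 91 = 252; sign = (−1)^252 = +1.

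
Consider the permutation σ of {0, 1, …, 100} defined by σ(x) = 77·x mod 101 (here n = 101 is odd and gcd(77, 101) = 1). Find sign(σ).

Start at x=80: 80 → 100 → 24 → 30 → 88 → 9 → 87 → … (one orbit).
π_77 has 3 disjoint cycles with lengths [50, 50, 1] on {0,…,100}.
Σ(ℓ_i−1) = 101−3 = 98; sign = (−1)^98 = +1.

+1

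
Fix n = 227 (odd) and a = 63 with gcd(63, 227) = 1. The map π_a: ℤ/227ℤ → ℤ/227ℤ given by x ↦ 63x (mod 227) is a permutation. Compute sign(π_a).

+1

Start at x=102: 102 → 70 → 97 → 209 → 1 → 63 → 110 → … (one orbit).
Cycle type of π: 113×2 + 1; total 3 cycles.
sign(π) = (−1)^{n − #cycles} = (−1)^{227−3} = (−1)^224 = +1.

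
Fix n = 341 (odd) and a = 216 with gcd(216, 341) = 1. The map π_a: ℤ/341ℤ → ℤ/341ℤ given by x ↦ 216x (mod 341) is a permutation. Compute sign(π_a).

+1

Trace 30: π^k(30) = [30, 1, 216, 280, 123, 311, 340] for k=0..6.
π_216 has 47 disjoint cycles with lengths [10, 10, 10, 10, 10, 10, 10, 10, 10, 10, 10, 10, 10, 10, 10, 10, 10, 10, 10, 10, 10, 10, 10, 10, 10, 10, 10, 10, 10, 10, 10, 2, 2, 2, 2, 2, 2, 2, 2, 2, 2, 2, 2, 2, 2, 2, 1] on {0,…,340}.
With 47 cycles on 341 points, sign = (−1)^{341−47} = +1.
Via Zolotarev, sign(π_{216}) = (216|341) = +1.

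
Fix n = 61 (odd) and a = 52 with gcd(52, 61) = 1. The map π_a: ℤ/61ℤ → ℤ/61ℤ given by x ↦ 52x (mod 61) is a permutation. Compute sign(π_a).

Trace 27: π^k(27) = [27, 1, 52, 20, 3, 34, 60] for k=0..6.
7 cycles of lengths [10, 10, 10, 10, 10, 10, 1].
61 − 7 = 54 transpositions; sign(π) = (−1)^54 = +1.
Zolotarev: (52|61) = +1, matching the cycle-count sign.

+1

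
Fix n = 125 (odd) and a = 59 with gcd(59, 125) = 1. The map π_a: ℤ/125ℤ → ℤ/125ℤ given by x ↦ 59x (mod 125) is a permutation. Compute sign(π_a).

Orbit of 91 under x↦59x: [91, 119, 21, 114, 101, 84, 81]… (length divides ord_125(59)).
Decompose π into cycles: lengths [50, 50, 10, 10, 2, 2, 1] (7 cycles, including the fixed point 0).
n − c = 125 − 7 = 118; sign = (−1)^118 = +1.
Check: (59/125) = +1 by Zolotarev.

+1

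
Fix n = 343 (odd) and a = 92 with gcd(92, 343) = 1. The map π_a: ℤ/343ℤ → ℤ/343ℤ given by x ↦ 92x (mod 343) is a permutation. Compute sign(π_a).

+1

Trace 50: π^k(50) = [50, 141, 281, 127, 22, 309, 302] for k=0..6.
π_92 has 19 disjoint cycles with lengths [49, 49, 49, 49, 49, 49, 7, 7, 7, 7, 7, 7, 1, 1, 1, 1, 1, 1, 1] on {0,…,342}.
With 19 cycles on 343 points, sign = (−1)^{343−19} = +1.
The Jacobi symbol (92|343) = +1 (Zolotarev) agrees.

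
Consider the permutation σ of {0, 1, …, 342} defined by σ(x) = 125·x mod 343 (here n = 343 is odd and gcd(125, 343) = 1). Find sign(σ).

-1

Start at x=169: 169 → 202 → 211 → 307 → 302 → 20 → 99 → … (one orbit).
π_125 has 10 disjoint cycles with lengths [98, 98, 98, 14, 14, 14, 2, 2, 2, 1] on {0,…,342}.
10 cycles on 343: each ℓ→(−1)^(ℓ−1), product (−1)^333 = -1.
Zolotarev: (125|343) = -1, matching the cycle-count sign.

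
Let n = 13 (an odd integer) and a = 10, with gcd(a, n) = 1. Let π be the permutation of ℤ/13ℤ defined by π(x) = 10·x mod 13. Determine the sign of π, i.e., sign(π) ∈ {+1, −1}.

Start at x=9: 9 → 12 → 3 → 4 → 1 → 10 → 9 (one orbit).
3 cycles of lengths [6, 6, 1].
With 3 cycles on 13 points, sign = (−1)^{13−3} = +1.
The Jacobi symbol (10|13) = +1 (Zolotarev) agrees.

+1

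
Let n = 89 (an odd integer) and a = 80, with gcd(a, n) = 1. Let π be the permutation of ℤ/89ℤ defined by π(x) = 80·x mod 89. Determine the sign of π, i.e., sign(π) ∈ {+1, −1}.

+1

Trace 40: π^k(40) = [40, 85, 36, 32, 68, 11, 79] for k=0..6.
Cycle type of π: 44×2 + 1; total 3 cycles.
sign(π) = (−1)^{n − #cycles} = (−1)^{89−3} = (−1)^86 = +1.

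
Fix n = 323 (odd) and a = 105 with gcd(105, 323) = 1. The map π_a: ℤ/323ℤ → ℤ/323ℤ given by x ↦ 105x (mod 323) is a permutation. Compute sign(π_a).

Orbit of 157 under x↦105x: [157, 12, 291, 193, 239, 224, 264]… (length divides ord_323(105)).
Cycle type of π: 144×2 + 18 + 16 + 1; total 5 cycles.
n − c = 323 − 5 = 318; sign = (−1)^318 = +1.
The Jacobi symbol (105|323) = +1 (Zolotarev) agrees.

+1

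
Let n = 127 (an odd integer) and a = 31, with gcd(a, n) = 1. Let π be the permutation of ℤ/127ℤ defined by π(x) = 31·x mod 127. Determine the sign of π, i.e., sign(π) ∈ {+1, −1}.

Orbit of 11 under x↦31x: [11, 87, 30, 41, 1, 31, 72]… (length divides ord_127(31)).
Cycle type of π: 63×2 + 1; total 3 cycles.
3 cycles on 127: each ℓ→(−1)^(ℓ−1), product (−1)^124 = +1.
The Jacobi symbol (31|127) = +1 (Zolotarev) agrees.

+1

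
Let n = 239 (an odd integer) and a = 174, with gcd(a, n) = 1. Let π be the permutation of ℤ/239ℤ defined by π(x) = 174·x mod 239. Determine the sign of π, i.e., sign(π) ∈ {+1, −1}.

+1

Trace 32: π^k(32) = [32, 71, 165, 30, 201, 80, 58] for k=0..6.
Cycle type of π: 119×2 + 1; total 3 cycles.
n − c = 239 − 3 = 236; sign = (−1)^236 = +1.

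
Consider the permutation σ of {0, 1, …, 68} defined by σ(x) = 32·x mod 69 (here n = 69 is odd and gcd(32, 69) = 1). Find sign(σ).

-1

Start at x=1: 1 → 32 → 58 → 62 → 52 → 8 → 49 → … (one orbit).
6 cycles of lengths [22, 22, 11, 11, 2, 1].
Σ(ℓ_i−1) = 69−6 = 63; sign = (−1)^63 = -1.
Zolotarev: (32|69) = -1, matching the cycle-count sign.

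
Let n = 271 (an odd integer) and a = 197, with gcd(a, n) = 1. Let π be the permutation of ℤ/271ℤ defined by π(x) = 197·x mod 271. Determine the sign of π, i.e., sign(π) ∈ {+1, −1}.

-1

Start at x=203: 203 → 154 → 257 → 223 → 29 → 22 → 269 → … (one orbit).
Decompose π into cycles: lengths [270, 1] (2 cycles, including the fixed point 0).
n − c = 271 − 2 = 269; sign = (−1)^269 = -1.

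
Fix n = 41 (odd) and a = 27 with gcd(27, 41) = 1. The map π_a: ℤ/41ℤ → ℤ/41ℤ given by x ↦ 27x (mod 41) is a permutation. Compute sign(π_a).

Trace 3: π^k(3) = [3, 40, 14, 9, 38, 1, 27] for k=0..6.
Cycle lengths of π_27 on ℤ/41ℤ: [8, 8, 8, 8, 8, 1]; 6 cycles in total.
Σ(ℓ_i−1) = 41−6 = 35; sign = (−1)^35 = -1.
(27|41)_J = -1 (Zolotarev's lemma cross-check).

-1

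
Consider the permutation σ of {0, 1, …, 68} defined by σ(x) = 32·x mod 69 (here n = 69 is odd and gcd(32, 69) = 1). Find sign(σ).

Start at x=49: 49 → 50 → 13 → 2 → 64 → 47 → 55 → … (one orbit).
π_32 has 6 disjoint cycles with lengths [22, 22, 11, 11, 2, 1] on {0,…,68}.
Σ(ℓ_i−1) = 69−6 = 63; sign = (−1)^63 = -1.
The Jacobi symbol (32|69) = -1 (Zolotarev) agrees.

-1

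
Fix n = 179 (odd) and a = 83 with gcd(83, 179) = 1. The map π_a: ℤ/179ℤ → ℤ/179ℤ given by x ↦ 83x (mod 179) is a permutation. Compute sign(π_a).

+1

Trace 88: π^k(88) = [88, 144, 138, 177, 13, 5, 57] for k=0..6.
Cycle lengths of π_83 on ℤ/179ℤ: [89, 89, 1]; 3 cycles in total.
n − c = 179 − 3 = 176; sign = (−1)^176 = +1.
Via Zolotarev, sign(π_{83}) = (83|179) = +1.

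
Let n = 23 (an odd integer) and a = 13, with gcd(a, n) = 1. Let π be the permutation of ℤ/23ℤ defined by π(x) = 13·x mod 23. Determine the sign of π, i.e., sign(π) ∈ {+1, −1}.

Trace 13: π^k(13) = [13, 8, 12, 18, 4, 6, 9] for k=0..6.
3 cycles of lengths [11, 11, 1].
sign(π) = (−1)^{n − #cycles} = (−1)^{23−3} = (−1)^20 = +1.

+1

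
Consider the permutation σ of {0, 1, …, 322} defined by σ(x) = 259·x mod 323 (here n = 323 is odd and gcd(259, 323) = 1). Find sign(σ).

Orbit of 208 under x↦259x: [208, 254, 217, 1, 259, 220, 132]… (length divides ord_323(259)).
Cycle type of π: 12×24 + 6×3 + 4×4 + 1; total 32 cycles.
sign(π) = (−1)^{n − #cycles} = (−1)^{323−32} = (−1)^291 = -1.

-1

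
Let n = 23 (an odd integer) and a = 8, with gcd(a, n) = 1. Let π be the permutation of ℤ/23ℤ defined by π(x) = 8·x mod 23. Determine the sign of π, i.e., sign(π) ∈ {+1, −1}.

Trace 3: π^k(3) = [3, 1, 8, 18, 6, 2, 16] for k=0..6.
Decompose π into cycles: lengths [11, 11, 1] (3 cycles, including the fixed point 0).
23 − 3 = 20 transpositions; sign(π) = (−1)^20 = +1.
The Jacobi symbol (8|23) = +1 (Zolotarev) agrees.

+1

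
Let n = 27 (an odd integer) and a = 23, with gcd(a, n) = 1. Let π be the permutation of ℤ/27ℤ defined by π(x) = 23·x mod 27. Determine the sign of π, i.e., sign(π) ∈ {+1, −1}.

-1

Start at x=4: 4 → 11 → 10 → 14 → 25 → 8 → 22 → … (one orbit).
π_23 has 4 disjoint cycles with lengths [18, 6, 2, 1] on {0,…,26}.
With 4 cycles on 27 points, sign = (−1)^{27−4} = -1.
Via Zolotarev, sign(π_{23}) = (23|27) = -1.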